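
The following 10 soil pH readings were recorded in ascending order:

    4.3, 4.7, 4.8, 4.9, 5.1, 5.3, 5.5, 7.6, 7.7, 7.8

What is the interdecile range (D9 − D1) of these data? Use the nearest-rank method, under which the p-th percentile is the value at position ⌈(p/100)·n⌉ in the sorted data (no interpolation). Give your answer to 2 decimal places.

3.40

n = 10.
P10: rank ⌈10/100·10⌉ = 1 → 4.3.
P90: rank ⌈90/100·10⌉ = 9 → 7.7.
Difference: 7.7 − 4.3 = 3.4.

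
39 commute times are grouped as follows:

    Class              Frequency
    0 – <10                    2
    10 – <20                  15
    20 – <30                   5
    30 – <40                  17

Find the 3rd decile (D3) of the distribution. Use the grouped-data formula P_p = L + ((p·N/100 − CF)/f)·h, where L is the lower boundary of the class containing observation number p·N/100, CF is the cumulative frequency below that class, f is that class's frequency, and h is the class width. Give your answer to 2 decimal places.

16.47

N = 39; target position k = 30/100 · 39 = 11.7.
Cumulative frequencies: 2, 17, 22, 39.
Observation 11.7 falls in the class 10 – <20.
L = 10, CF = 2, f = 15, h = 10.
P30 = 10 + ((11.7 − 2)/15)·10 = 10 + 6.46667 = 16.4667.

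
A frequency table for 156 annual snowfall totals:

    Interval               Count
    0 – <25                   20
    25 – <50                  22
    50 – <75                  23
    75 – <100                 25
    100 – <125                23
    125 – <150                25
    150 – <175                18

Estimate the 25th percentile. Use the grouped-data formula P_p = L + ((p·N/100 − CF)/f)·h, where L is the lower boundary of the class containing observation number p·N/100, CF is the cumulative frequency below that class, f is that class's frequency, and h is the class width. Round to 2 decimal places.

N = 156; target position k = 25/100 · 156 = 39.
Cumulative frequencies: 20, 42, 65, 90, 113, 138, 156.
Observation 39 falls in the class 25 – <50.
L = 25, CF = 20, f = 22, h = 25.
P25 = 25 + ((39 − 20)/22)·25 = 25 + 21.5909 = 46.5909.

46.59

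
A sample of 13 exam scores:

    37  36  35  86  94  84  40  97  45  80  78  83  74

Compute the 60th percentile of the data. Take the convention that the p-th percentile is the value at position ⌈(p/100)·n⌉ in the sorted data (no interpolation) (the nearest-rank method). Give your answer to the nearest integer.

80

Sorted: 35, 36, 37, 40, 45, 74, 78, 80, 83, 84, 86, 94, 97.
n = 13.
Position = ⌈60/100 · 13⌉ = ⌈7.8⌉ = 8.
The value at rank 8 is 80.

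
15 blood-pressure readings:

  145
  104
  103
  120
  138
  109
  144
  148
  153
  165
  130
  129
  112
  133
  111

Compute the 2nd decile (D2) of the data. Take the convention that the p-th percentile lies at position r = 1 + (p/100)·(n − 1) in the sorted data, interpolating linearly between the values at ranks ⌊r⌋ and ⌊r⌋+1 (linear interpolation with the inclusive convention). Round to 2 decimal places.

110.60

Sorted: 103, 104, 109, 111, 112, 120, 129, 130, 133, 138, 144, 145, 148, 153, 165.
n = 15.
r = 1 + (20/100)·(15 − 1) = 1 + 2.8 = 3.8.
Rank 3 is 109 and rank 4 is 111.
Interpolate: 109 + 0.8·(111 − 109) = 109 + 0.8·2 = 110.6.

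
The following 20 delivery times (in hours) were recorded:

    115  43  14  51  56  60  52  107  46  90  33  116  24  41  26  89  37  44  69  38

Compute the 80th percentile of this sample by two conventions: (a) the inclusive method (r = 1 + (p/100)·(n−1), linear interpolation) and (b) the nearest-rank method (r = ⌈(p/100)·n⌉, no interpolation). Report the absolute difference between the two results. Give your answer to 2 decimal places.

Sorted: 14, 24, 26, 33, 37, 38, 41, 43, 44, 46, 51, 52, 56, 60, 69, 89, 90, 107, 115, 116.
n = 20.
(a) r = 16.2; between ranks 16 (89) and 17 (90): 89.2.
(b) the nearest-rank method: rank 16 → 89.
|89.2 − 89| = 0.2.

0.20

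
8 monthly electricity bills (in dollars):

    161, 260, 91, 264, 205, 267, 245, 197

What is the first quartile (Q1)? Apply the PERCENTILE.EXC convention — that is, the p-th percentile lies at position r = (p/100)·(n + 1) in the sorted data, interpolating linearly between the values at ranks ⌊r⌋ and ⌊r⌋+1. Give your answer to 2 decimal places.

Sorted: 91, 161, 197, 205, 245, 260, 264, 267.
n = 8.
r = (25/100)·(8 + 1) = 2.25.
Rank 2 is 161 and rank 3 is 197.
Interpolate: 161 + 0.25·(197 − 161) = 161 + 0.25·36 = 170.

170.00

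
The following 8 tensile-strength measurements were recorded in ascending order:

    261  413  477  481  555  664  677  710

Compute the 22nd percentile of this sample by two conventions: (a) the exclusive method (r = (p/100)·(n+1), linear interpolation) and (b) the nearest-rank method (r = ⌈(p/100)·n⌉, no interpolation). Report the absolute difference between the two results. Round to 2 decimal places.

n = 8.
(a) r = 1.98; between ranks 1 (261) and 2 (413): 409.96.
(b) the nearest-rank method: rank 2 → 413.
|409.96 − 413| = 3.04.

3.04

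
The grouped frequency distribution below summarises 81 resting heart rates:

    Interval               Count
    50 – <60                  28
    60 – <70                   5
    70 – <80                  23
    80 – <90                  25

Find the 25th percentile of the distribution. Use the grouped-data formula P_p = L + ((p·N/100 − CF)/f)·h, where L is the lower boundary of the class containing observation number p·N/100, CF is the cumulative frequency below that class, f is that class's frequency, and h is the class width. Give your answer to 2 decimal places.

N = 81; target position k = 25/100 · 81 = 20.25.
Cumulative frequencies: 28, 33, 56, 81.
Observation 20.25 falls in the class 50 – <60.
L = 50, CF = 0, f = 28, h = 10.
P25 = 50 + ((20.25 − 0)/28)·10 = 50 + 7.23214 = 57.2321.

57.23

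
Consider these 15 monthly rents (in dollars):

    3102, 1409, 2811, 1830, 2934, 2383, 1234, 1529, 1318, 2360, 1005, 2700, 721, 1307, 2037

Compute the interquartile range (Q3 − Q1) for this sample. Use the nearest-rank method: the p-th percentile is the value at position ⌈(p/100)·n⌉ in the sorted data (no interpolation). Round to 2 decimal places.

Sorted: 721, 1005, 1234, 1307, 1318, 1409, 1529, 1830, 2037, 2360, 2383, 2700, 2811, 2934, 3102.
n = 15.
P25: rank ⌈25/100·15⌉ = 4 → 1307.
P75: rank ⌈75/100·15⌉ = 12 → 2700.
Difference: 2700 − 1307 = 1393.

1393.00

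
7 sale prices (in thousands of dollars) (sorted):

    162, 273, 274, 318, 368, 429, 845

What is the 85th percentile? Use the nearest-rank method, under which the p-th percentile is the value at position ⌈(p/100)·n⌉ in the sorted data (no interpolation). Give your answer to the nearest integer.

n = 7.
Position = ⌈85/100 · 7⌉ = ⌈5.95⌉ = 6.
The value at rank 6 is 429.

429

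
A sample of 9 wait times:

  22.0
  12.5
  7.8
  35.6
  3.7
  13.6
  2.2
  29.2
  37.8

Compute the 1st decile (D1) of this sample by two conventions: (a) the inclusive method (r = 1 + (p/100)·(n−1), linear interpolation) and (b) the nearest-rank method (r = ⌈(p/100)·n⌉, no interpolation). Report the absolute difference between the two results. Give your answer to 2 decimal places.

Sorted: 2.2, 3.7, 7.8, 12.5, 13.6, 22.0, 29.2, 35.6, 37.8.
n = 9.
(a) r = 1.8; between ranks 1 (2.2) and 2 (3.7): 3.4.
(b) the nearest-rank method: rank 1 → 2.2.
|3.4 − 2.2| = 1.2.

1.20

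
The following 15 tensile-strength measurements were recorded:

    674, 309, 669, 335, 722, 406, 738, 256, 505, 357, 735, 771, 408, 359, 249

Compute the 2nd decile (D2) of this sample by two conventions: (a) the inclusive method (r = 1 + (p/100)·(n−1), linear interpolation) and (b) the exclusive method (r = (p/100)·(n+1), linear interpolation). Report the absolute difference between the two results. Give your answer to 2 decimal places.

Sorted: 249, 256, 309, 335, 357, 359, 406, 408, 505, 669, 674, 722, 735, 738, 771.
n = 15.
(a) r = 3.8; between ranks 3 (309) and 4 (335): 329.8.
(b) r = 3.2; between ranks 3 (309) and 4 (335): 314.2.
|329.8 − 314.2| = 15.6.

15.60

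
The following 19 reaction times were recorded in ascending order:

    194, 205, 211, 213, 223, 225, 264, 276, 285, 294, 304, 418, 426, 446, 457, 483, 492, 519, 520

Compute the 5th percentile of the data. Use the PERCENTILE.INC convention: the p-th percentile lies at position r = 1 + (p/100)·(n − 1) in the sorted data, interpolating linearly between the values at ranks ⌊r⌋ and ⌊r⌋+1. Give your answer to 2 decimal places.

n = 19.
r = 1 + (5/100)·(19 − 1) = 1 + 0.9 = 1.9.
Rank 1 is 194 and rank 2 is 205.
Interpolate: 194 + 0.9·(205 − 194) = 194 + 0.9·11 = 203.9.

203.90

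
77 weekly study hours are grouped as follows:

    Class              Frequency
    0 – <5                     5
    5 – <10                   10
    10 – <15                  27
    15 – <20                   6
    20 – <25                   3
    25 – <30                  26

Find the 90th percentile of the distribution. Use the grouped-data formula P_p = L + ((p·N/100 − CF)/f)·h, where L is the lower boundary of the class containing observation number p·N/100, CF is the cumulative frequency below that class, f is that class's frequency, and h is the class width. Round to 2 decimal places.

N = 77; target position k = 90/100 · 77 = 69.3.
Cumulative frequencies: 5, 15, 42, 48, 51, 77.
Observation 69.3 falls in the class 25 – <30.
L = 25, CF = 51, f = 26, h = 5.
P90 = 25 + ((69.3 − 51)/26)·5 = 25 + 3.51923 = 28.5192.

28.52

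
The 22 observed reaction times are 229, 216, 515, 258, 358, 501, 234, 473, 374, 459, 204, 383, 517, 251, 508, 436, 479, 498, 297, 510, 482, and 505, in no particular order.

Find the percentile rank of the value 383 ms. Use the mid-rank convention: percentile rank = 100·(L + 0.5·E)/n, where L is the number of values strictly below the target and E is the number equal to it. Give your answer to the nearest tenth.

Sorted: 204, 216, 229, 234, 251, 258, 297, 358, 374, 383, 436, 459, 473, 479, 482, 498, 501, 505, 508, 510, 515, 517.
Count below 383: L = 9; count equal: E = 1; n = 22.
Percentile rank = 100·(9 + 0.5·1)/22 = 100·9.5/22 = 43.18.

43.2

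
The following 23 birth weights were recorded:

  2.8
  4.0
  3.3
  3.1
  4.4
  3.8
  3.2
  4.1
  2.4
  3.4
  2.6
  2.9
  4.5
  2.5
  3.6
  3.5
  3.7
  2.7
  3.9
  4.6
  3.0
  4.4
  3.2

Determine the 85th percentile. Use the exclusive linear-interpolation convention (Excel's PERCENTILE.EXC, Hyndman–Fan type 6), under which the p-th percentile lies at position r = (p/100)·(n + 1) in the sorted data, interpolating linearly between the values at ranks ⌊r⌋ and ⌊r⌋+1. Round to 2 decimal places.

4.40

Sorted: 2.4, 2.5, 2.6, 2.7, 2.8, 2.9, 3.0, 3.1, 3.2, 3.2, 3.3, 3.4, 3.5, 3.6, 3.7, 3.8, 3.9, 4.0, 4.1, 4.4, 4.4, 4.5, 4.6.
n = 23.
r = (85/100)·(23 + 1) = 20.4.
Rank 20 is 4.4 and rank 21 is 4.4.
Interpolate: 4.4 + 0.4·(4.4 − 4.4) = 4.4 + 0.4·0 = 4.4.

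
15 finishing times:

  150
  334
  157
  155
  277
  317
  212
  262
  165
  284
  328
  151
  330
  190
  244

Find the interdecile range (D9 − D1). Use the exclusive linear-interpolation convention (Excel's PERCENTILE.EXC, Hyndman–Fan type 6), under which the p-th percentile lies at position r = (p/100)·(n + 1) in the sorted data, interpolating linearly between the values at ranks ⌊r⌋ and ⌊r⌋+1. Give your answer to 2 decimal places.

Sorted: 150, 151, 155, 157, 165, 190, 212, 244, 262, 277, 284, 317, 328, 330, 334.
n = 15.
P10: r = 1.6; ranks 1–2 are 150, 151; interpolating gives 150.6.
P90: r = 14.4; ranks 14–15 are 330, 334; interpolating gives 331.6.
Difference: 331.6 − 150.6 = 181.

181.00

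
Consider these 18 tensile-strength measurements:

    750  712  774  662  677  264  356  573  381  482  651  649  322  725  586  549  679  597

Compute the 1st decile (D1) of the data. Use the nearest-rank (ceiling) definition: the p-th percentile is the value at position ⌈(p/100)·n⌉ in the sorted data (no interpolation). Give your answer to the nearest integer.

Sorted: 264, 322, 356, 381, 482, 549, 573, 586, 597, 649, 651, 662, 677, 679, 712, 725, 750, 774.
n = 18.
Position = ⌈10/100 · 18⌉ = ⌈1.8⌉ = 2.
The value at rank 2 is 322.

322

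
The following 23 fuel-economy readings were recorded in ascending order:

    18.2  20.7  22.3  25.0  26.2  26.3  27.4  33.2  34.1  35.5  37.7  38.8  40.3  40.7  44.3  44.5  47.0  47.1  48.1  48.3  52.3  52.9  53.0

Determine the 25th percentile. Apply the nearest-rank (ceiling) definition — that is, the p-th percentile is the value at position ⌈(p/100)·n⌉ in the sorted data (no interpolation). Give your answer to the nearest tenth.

n = 23.
Position = ⌈25/100 · 23⌉ = ⌈5.75⌉ = 6.
The value at rank 6 is 26.3.

26.3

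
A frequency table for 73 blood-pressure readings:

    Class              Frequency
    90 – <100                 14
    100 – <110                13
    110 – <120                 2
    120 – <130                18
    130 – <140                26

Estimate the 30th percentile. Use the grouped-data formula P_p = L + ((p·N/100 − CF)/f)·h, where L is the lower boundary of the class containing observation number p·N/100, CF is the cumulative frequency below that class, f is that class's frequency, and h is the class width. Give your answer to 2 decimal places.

106.08

N = 73; target position k = 30/100 · 73 = 21.9.
Cumulative frequencies: 14, 27, 29, 47, 73.
Observation 21.9 falls in the class 100 – <110.
L = 100, CF = 14, f = 13, h = 10.
P30 = 100 + ((21.9 − 14)/13)·10 = 100 + 6.07692 = 106.077.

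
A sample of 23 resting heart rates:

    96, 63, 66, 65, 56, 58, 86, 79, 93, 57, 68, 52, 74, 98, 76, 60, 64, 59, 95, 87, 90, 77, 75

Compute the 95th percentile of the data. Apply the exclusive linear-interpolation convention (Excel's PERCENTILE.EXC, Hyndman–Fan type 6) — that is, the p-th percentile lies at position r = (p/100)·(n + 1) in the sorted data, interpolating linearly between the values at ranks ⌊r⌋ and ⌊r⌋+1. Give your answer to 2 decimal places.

97.60

Sorted: 52, 56, 57, 58, 59, 60, 63, 64, 65, 66, 68, 74, 75, 76, 77, 79, 86, 87, 90, 93, 95, 96, 98.
n = 23.
r = (95/100)·(23 + 1) = 22.8.
Rank 22 is 96 and rank 23 is 98.
Interpolate: 96 + 0.8·(98 − 96) = 96 + 0.8·2 = 97.6.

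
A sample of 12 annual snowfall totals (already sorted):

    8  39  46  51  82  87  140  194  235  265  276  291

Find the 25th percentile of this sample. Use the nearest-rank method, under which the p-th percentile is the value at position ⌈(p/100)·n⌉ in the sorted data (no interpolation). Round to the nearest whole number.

n = 12.
Position = ⌈25/100 · 12⌉ = ⌈3⌉ = 3.
The value at rank 3 is 46.

46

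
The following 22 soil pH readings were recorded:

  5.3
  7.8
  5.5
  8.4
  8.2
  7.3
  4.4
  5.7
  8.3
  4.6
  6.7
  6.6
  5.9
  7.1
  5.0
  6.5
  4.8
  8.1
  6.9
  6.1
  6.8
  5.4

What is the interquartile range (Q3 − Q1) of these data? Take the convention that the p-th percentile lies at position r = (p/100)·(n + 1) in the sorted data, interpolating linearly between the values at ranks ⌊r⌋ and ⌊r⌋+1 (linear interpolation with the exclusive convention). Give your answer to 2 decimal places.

2.05

Sorted: 4.4, 4.6, 4.8, 5.0, 5.3, 5.4, 5.5, 5.7, 5.9, 6.1, 6.5, 6.6, 6.7, 6.8, 6.9, 7.1, 7.3, 7.8, 8.1, 8.2, 8.3, 8.4.
n = 22.
P25: r = 5.75; ranks 5–6 are 5.3, 5.4; interpolating gives 5.375.
P75: r = 17.25; ranks 17–18 are 7.3, 7.8; interpolating gives 7.425.
Difference: 7.425 − 5.375 = 2.05.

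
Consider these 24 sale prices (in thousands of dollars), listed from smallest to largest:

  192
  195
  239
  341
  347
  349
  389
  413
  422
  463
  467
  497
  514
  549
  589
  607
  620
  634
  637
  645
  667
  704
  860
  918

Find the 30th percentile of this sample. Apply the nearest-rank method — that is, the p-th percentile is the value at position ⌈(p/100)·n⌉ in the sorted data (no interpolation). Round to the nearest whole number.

413

n = 24.
Position = ⌈30/100 · 24⌉ = ⌈7.2⌉ = 8.
The value at rank 8 is 413.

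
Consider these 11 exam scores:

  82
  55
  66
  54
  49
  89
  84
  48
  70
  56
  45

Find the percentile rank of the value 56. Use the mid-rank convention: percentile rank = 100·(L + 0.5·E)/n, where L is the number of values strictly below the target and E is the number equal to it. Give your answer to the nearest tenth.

Sorted: 45, 48, 49, 54, 55, 56, 66, 70, 82, 84, 89.
Count below 56: L = 5; count equal: E = 1; n = 11.
Percentile rank = 100·(5 + 0.5·1)/11 = 100·5.5/11 = 50.

50.0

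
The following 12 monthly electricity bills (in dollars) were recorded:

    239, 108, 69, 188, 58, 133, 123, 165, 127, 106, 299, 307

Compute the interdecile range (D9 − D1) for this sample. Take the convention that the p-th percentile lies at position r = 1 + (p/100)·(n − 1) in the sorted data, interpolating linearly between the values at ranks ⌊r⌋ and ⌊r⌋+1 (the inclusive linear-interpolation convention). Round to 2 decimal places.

220.30

Sorted: 58, 69, 106, 108, 123, 127, 133, 165, 188, 239, 299, 307.
n = 12.
P10: r = 2.1; ranks 2–3 are 69, 106; interpolating gives 72.7.
P90: r = 10.9; ranks 10–11 are 239, 299; interpolating gives 293.
Difference: 293 − 72.7 = 220.3.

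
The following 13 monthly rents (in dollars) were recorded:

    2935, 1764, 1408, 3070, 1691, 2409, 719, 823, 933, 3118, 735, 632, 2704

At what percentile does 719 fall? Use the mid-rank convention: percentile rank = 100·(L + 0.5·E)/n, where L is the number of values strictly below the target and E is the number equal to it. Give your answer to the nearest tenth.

Sorted: 632, 719, 735, 823, 933, 1408, 1691, 1764, 2409, 2704, 2935, 3070, 3118.
Count below 719: L = 1; count equal: E = 1; n = 13.
Percentile rank = 100·(1 + 0.5·1)/13 = 100·1.5/13 = 11.54.

11.5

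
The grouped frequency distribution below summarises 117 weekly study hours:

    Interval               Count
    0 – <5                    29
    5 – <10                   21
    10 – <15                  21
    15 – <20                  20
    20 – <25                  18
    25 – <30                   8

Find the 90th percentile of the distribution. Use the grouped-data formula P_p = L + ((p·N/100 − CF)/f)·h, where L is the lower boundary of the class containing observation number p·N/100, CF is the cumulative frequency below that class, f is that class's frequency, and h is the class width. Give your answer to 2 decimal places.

N = 117; target position k = 90/100 · 117 = 105.3.
Cumulative frequencies: 29, 50, 71, 91, 109, 117.
Observation 105.3 falls in the class 20 – <25.
L = 20, CF = 91, f = 18, h = 5.
P90 = 20 + ((105.3 − 91)/18)·5 = 20 + 3.97222 = 23.9722.

23.97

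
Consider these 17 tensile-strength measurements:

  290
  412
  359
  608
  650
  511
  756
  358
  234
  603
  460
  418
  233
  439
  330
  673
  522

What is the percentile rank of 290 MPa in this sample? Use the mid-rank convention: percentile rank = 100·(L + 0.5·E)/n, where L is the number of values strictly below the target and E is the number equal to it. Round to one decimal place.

Sorted: 233, 234, 290, 330, 358, 359, 412, 418, 439, 460, 511, 522, 603, 608, 650, 673, 756.
Count below 290: L = 2; count equal: E = 1; n = 17.
Percentile rank = 100·(2 + 0.5·1)/17 = 100·2.5/17 = 14.71.

14.7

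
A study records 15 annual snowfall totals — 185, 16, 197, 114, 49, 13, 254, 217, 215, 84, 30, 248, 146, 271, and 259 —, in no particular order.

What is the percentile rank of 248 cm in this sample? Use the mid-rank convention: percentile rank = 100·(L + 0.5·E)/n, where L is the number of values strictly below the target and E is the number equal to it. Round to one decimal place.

76.7

Sorted: 13, 16, 30, 49, 84, 114, 146, 185, 197, 215, 217, 248, 254, 259, 271.
Count below 248: L = 11; count equal: E = 1; n = 15.
Percentile rank = 100·(11 + 0.5·1)/15 = 100·11.5/15 = 76.67.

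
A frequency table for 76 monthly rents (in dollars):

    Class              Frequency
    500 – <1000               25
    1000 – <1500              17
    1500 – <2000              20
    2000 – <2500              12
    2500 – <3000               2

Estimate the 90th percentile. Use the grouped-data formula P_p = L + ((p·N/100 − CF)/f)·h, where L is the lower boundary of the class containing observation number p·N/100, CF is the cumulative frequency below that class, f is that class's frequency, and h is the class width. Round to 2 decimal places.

N = 76; target position k = 90/100 · 76 = 68.4.
Cumulative frequencies: 25, 42, 62, 74, 76.
Observation 68.4 falls in the class 2000 – <2500.
L = 2000, CF = 62, f = 12, h = 500.
P90 = 2000 + ((68.4 − 62)/12)·500 = 2000 + 266.667 = 2266.67.

2266.67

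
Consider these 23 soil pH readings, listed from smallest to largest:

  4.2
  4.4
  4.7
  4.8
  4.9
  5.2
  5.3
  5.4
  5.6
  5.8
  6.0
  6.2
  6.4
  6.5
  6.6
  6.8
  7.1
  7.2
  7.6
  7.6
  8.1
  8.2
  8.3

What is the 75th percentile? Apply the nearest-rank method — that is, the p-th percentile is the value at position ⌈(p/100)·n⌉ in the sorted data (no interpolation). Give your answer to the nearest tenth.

7.2

n = 23.
Position = ⌈75/100 · 23⌉ = ⌈17.25⌉ = 18.
The value at rank 18 is 7.2.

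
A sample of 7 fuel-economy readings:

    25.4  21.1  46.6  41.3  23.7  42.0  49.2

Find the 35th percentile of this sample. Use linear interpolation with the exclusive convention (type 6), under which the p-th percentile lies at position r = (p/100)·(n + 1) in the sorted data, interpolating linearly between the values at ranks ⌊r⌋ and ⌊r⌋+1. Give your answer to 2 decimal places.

25.06

Sorted: 21.1, 23.7, 25.4, 41.3, 42.0, 46.6, 49.2.
n = 7.
r = (35/100)·(7 + 1) = 2.8.
Rank 2 is 23.7 and rank 3 is 25.4.
Interpolate: 23.7 + 0.8·(25.4 − 23.7) = 23.7 + 0.8·1.7 = 25.06.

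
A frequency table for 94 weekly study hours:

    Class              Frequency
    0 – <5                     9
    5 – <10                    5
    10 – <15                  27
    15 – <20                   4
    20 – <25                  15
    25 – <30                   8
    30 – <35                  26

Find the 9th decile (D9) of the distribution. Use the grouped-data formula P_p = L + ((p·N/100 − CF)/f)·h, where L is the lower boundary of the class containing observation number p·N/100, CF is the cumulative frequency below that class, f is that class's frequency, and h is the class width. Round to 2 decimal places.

N = 94; target position k = 90/100 · 94 = 84.6.
Cumulative frequencies: 9, 14, 41, 45, 60, 68, 94.
Observation 84.6 falls in the class 30 – <35.
L = 30, CF = 68, f = 26, h = 5.
P90 = 30 + ((84.6 − 68)/26)·5 = 30 + 3.19231 = 33.1923.

33.19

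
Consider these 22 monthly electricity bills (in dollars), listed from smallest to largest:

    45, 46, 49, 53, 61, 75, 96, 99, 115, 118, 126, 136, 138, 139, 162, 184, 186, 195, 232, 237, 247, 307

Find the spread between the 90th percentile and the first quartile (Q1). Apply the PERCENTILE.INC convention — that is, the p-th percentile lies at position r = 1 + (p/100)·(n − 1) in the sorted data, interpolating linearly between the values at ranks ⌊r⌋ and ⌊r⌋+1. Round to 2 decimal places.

n = 22.
P25: r = 6.25; ranks 6–7 are 75, 96; interpolating gives 80.25.
P90: r = 19.9; ranks 19–20 are 232, 237; interpolating gives 236.5.
Difference: 236.5 − 80.25 = 156.25.

156.25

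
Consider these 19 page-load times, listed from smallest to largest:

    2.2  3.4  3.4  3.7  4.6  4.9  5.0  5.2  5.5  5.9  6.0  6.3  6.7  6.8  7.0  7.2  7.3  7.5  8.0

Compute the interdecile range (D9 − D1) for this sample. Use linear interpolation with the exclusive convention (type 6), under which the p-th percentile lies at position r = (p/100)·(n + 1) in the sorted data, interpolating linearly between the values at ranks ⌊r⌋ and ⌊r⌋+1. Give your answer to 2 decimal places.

4.10

n = 19.
P10: r = 2 (integer) → 3.4.
P90: r = 18 (integer) → 7.5.
Difference: 7.5 − 3.4 = 4.1.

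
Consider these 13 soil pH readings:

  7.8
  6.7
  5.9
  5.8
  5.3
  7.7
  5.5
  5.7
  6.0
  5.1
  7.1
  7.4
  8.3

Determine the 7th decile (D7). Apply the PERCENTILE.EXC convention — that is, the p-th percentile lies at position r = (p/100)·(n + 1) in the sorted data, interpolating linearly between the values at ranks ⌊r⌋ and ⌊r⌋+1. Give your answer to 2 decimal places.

7.34

Sorted: 5.1, 5.3, 5.5, 5.7, 5.8, 5.9, 6.0, 6.7, 7.1, 7.4, 7.7, 7.8, 8.3.
n = 13.
r = (70/100)·(13 + 1) = 9.8.
Rank 9 is 7.1 and rank 10 is 7.4.
Interpolate: 7.1 + 0.8·(7.4 − 7.1) = 7.1 + 0.8·0.3 = 7.34.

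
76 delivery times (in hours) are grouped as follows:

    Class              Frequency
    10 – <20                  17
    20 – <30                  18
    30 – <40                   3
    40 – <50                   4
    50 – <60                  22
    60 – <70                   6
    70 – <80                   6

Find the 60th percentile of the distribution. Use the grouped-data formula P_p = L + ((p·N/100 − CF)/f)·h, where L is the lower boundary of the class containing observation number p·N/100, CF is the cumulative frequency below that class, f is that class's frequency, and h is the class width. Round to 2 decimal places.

51.64

N = 76; target position k = 60/100 · 76 = 45.6.
Cumulative frequencies: 17, 35, 38, 42, 64, 70, 76.
Observation 45.6 falls in the class 50 – <60.
L = 50, CF = 42, f = 22, h = 10.
P60 = 50 + ((45.6 − 42)/22)·10 = 50 + 1.63636 = 51.6364.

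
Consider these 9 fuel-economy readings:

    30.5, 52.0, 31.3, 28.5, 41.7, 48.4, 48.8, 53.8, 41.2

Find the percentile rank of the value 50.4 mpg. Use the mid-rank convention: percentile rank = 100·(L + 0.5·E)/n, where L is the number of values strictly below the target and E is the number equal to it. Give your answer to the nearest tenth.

Sorted: 28.5, 30.5, 31.3, 41.2, 41.7, 48.4, 48.8, 52.0, 53.8.
Count below 50.4: L = 7; count equal: E = 0; n = 9.
Percentile rank = 100·(7 + 0.5·0)/9 = 100·7/9 = 77.78.

77.8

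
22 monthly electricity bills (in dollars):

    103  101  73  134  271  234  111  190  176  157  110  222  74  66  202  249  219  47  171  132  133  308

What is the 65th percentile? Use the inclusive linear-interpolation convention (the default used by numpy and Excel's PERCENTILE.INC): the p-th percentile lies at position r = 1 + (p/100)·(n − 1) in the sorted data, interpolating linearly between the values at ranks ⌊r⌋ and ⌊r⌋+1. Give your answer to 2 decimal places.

185.10

Sorted: 47, 66, 73, 74, 101, 103, 110, 111, 132, 133, 134, 157, 171, 176, 190, 202, 219, 222, 234, 249, 271, 308.
n = 22.
r = 1 + (65/100)·(22 − 1) = 1 + 13.65 = 14.65.
Rank 14 is 176 and rank 15 is 190.
Interpolate: 176 + 0.65·(190 − 176) = 176 + 0.65·14 = 185.1.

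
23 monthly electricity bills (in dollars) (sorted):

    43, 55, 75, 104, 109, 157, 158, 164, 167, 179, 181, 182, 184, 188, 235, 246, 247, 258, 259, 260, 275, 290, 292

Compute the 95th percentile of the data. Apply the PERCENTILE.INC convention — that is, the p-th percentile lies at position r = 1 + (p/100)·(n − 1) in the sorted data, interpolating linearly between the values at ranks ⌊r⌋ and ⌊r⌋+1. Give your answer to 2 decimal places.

288.50

n = 23.
r = 1 + (95/100)·(23 − 1) = 1 + 20.9 = 21.9.
Rank 21 is 275 and rank 22 is 290.
Interpolate: 275 + 0.9·(290 − 275) = 275 + 0.9·15 = 288.5.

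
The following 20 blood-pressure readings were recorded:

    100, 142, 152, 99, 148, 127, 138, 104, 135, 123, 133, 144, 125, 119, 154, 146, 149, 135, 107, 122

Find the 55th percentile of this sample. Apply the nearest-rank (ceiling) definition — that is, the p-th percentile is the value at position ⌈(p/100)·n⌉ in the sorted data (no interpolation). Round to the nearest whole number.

Sorted: 99, 100, 104, 107, 119, 122, 123, 125, 127, 133, 135, 135, 138, 142, 144, 146, 148, 149, 152, 154.
n = 20.
Position = ⌈55/100 · 20⌉ = ⌈11⌉ = 11.
The value at rank 11 is 135.

135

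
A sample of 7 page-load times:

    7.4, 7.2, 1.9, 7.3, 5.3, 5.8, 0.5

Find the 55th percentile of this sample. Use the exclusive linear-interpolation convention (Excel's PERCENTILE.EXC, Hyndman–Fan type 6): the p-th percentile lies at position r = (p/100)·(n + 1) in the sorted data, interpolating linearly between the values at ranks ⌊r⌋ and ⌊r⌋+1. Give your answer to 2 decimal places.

6.36

Sorted: 0.5, 1.9, 5.3, 5.8, 7.2, 7.3, 7.4.
n = 7.
r = (55/100)·(7 + 1) = 4.4.
Rank 4 is 5.8 and rank 5 is 7.2.
Interpolate: 5.8 + 0.4·(7.2 − 5.8) = 5.8 + 0.4·1.4 = 6.36.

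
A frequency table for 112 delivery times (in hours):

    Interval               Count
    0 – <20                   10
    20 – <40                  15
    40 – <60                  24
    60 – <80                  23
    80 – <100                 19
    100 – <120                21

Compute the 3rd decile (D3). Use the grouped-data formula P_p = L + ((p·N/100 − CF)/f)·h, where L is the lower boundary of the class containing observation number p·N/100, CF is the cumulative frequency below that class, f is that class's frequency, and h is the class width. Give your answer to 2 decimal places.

47.17

N = 112; target position k = 30/100 · 112 = 33.6.
Cumulative frequencies: 10, 25, 49, 72, 91, 112.
Observation 33.6 falls in the class 40 – <60.
L = 40, CF = 25, f = 24, h = 20.
P30 = 40 + ((33.6 − 25)/24)·20 = 40 + 7.16667 = 47.1667.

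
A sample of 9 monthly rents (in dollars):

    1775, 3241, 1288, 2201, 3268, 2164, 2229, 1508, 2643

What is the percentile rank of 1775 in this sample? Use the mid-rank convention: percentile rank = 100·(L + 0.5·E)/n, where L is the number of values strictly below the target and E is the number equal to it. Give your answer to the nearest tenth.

Sorted: 1288, 1508, 1775, 2164, 2201, 2229, 2643, 3241, 3268.
Count below 1775: L = 2; count equal: E = 1; n = 9.
Percentile rank = 100·(2 + 0.5·1)/9 = 100·2.5/9 = 27.78.

27.8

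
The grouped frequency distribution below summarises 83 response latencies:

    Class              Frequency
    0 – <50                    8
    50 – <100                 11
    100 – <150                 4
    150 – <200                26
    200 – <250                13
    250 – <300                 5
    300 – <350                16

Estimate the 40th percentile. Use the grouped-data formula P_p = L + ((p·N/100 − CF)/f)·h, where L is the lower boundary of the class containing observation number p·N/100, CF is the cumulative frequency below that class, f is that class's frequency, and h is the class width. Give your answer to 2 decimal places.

169.62

N = 83; target position k = 40/100 · 83 = 33.2.
Cumulative frequencies: 8, 19, 23, 49, 62, 67, 83.
Observation 33.2 falls in the class 150 – <200.
L = 150, CF = 23, f = 26, h = 50.
P40 = 150 + ((33.2 − 23)/26)·50 = 150 + 19.6154 = 169.615.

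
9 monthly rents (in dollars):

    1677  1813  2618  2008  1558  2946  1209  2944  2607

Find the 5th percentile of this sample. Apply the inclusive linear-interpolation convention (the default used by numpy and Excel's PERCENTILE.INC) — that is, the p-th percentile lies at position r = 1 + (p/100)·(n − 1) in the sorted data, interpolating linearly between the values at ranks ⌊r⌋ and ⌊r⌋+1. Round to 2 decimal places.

Sorted: 1209, 1558, 1677, 1813, 2008, 2607, 2618, 2944, 2946.
n = 9.
r = 1 + (5/100)·(9 − 1) = 1 + 0.4 = 1.4.
Rank 1 is 1209 and rank 2 is 1558.
Interpolate: 1209 + 0.4·(1558 − 1209) = 1209 + 0.4·349 = 1348.6.

1348.60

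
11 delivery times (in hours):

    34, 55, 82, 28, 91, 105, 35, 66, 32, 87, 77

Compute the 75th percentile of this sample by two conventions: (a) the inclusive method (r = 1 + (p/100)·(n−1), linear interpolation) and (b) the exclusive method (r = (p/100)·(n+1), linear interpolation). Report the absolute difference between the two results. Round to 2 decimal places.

2.50

Sorted: 28, 32, 34, 35, 55, 66, 77, 82, 87, 91, 105.
n = 11.
(a) r = 8.5; between ranks 8 (82) and 9 (87): 84.5.
(b) r = 9 → value at rank 9 = 87.
|84.5 − 87| = 2.5.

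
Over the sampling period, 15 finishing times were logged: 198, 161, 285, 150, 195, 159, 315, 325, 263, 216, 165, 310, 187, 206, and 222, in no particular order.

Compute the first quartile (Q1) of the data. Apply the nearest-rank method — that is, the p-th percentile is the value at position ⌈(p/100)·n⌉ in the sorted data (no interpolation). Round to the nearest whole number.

Sorted: 150, 159, 161, 165, 187, 195, 198, 206, 216, 222, 263, 285, 310, 315, 325.
n = 15.
Position = ⌈25/100 · 15⌉ = ⌈3.75⌉ = 4.
The value at rank 4 is 165.

165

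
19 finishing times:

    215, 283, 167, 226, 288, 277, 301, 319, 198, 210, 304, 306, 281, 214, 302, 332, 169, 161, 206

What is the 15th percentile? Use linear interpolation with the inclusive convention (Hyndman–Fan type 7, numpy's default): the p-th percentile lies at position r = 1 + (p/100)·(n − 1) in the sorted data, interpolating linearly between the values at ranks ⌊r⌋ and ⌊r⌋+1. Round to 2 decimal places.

189.30

Sorted: 161, 167, 169, 198, 206, 210, 214, 215, 226, 277, 281, 283, 288, 301, 302, 304, 306, 319, 332.
n = 19.
r = 1 + (15/100)·(19 − 1) = 1 + 2.7 = 3.7.
Rank 3 is 169 and rank 4 is 198.
Interpolate: 169 + 0.7·(198 − 169) = 169 + 0.7·29 = 189.3.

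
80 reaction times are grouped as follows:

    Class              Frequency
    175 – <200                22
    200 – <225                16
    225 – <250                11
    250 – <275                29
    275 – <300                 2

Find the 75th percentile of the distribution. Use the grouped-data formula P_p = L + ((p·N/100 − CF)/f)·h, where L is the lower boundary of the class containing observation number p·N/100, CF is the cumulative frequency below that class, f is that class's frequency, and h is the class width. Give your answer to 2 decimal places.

N = 80; target position k = 75/100 · 80 = 60.
Cumulative frequencies: 22, 38, 49, 78, 80.
Observation 60 falls in the class 250 – <275.
L = 250, CF = 49, f = 29, h = 25.
P75 = 250 + ((60 − 49)/29)·25 = 250 + 9.48276 = 259.483.

259.48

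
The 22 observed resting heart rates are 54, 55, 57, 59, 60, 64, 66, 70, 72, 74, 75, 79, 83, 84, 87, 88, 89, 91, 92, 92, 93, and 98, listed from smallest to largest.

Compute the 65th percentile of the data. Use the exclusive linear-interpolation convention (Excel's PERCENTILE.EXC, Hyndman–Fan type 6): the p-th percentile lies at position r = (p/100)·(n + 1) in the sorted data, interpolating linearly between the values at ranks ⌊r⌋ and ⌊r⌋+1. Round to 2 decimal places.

86.85

n = 22.
r = (65/100)·(22 + 1) = 14.95.
Rank 14 is 84 and rank 15 is 87.
Interpolate: 84 + 0.95·(87 − 84) = 84 + 0.95·3 = 86.85.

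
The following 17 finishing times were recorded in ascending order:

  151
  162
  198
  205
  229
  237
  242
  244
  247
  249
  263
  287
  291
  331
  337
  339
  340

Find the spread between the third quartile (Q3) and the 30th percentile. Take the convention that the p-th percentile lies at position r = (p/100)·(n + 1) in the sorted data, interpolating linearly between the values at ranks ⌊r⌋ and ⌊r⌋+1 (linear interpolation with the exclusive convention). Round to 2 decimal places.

n = 17.
P30: r = 5.4; ranks 5–6 are 229, 237; interpolating gives 232.2.
P75: r = 13.5; ranks 13–14 are 291, 331; interpolating gives 311.
Difference: 311 − 232.2 = 78.8.

78.80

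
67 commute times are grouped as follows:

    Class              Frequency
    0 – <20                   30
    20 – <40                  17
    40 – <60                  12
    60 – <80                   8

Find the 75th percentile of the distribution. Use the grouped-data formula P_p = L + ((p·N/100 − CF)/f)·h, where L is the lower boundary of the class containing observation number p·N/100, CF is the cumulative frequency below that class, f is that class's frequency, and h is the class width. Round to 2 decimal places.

N = 67; target position k = 75/100 · 67 = 50.25.
Cumulative frequencies: 30, 47, 59, 67.
Observation 50.25 falls in the class 40 – <60.
L = 40, CF = 47, f = 12, h = 20.
P75 = 40 + ((50.25 − 47)/12)·20 = 40 + 5.41667 = 45.4167.

45.42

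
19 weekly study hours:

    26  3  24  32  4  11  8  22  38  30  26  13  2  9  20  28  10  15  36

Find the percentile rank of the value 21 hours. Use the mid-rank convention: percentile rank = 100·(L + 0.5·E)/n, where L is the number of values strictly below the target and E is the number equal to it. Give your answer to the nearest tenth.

52.6

Sorted: 2, 3, 4, 8, 9, 10, 11, 13, 15, 20, 22, 24, 26, 26, 28, 30, 32, 36, 38.
Count below 21: L = 10; count equal: E = 0; n = 19.
Percentile rank = 100·(10 + 0.5·0)/19 = 100·10/19 = 52.63.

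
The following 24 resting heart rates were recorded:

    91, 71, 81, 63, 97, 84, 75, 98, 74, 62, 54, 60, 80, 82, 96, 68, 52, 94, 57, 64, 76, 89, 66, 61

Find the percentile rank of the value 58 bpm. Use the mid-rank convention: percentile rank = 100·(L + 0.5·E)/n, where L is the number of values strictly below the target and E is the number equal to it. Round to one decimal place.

12.5

Sorted: 52, 54, 57, 60, 61, 62, 63, 64, 66, 68, 71, 74, 75, 76, 80, 81, 82, 84, 89, 91, 94, 96, 97, 98.
Count below 58: L = 3; count equal: E = 0; n = 24.
Percentile rank = 100·(3 + 0.5·0)/24 = 100·3/24 = 12.5.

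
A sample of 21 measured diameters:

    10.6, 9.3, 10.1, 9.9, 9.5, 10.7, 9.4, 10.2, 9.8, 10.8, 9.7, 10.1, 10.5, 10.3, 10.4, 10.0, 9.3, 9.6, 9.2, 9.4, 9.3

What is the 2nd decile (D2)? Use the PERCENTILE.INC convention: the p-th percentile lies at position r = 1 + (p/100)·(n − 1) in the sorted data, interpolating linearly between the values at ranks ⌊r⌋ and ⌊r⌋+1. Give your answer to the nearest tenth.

Sorted: 9.2, 9.3, 9.3, 9.3, 9.4, 9.4, 9.5, 9.6, 9.7, 9.8, 9.9, 10.0, 10.1, 10.1, 10.2, 10.3, 10.4, 10.5, 10.6, 10.7, 10.8.
n = 21.
r = 1 + (20/100)·(21 − 1) = 1 + 4 = 5.
r is an integer, so P20 is the value at rank 5: 9.4.

9.4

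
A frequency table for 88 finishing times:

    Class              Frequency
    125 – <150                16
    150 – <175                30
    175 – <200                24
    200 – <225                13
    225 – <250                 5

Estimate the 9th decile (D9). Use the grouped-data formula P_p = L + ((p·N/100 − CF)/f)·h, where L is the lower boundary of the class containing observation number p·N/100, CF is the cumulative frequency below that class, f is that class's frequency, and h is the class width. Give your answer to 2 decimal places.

N = 88; target position k = 90/100 · 88 = 79.2.
Cumulative frequencies: 16, 46, 70, 83, 88.
Observation 79.2 falls in the class 200 – <225.
L = 200, CF = 70, f = 13, h = 25.
P90 = 200 + ((79.2 − 70)/13)·25 = 200 + 17.6923 = 217.692.

217.69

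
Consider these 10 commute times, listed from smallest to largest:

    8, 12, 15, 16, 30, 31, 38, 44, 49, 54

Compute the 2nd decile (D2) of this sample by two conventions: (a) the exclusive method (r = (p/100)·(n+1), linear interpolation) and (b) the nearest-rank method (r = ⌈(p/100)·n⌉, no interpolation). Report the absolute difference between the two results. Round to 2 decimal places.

n = 10.
(a) r = 2.2; between ranks 2 (12) and 3 (15): 12.6.
(b) the nearest-rank method: rank 2 → 12.
|12.6 − 12| = 0.6.

0.60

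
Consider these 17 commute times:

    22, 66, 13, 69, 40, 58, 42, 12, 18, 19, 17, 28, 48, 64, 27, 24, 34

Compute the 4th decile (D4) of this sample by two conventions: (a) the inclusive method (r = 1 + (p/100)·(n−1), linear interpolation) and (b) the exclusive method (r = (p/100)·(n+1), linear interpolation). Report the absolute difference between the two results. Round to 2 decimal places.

0.60

Sorted: 12, 13, 17, 18, 19, 22, 24, 27, 28, 34, 40, 42, 48, 58, 64, 66, 69.
n = 17.
(a) r = 7.4; between ranks 7 (24) and 8 (27): 25.2.
(b) r = 7.2; between ranks 7 (24) and 8 (27): 24.6.
|25.2 − 24.6| = 0.6.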